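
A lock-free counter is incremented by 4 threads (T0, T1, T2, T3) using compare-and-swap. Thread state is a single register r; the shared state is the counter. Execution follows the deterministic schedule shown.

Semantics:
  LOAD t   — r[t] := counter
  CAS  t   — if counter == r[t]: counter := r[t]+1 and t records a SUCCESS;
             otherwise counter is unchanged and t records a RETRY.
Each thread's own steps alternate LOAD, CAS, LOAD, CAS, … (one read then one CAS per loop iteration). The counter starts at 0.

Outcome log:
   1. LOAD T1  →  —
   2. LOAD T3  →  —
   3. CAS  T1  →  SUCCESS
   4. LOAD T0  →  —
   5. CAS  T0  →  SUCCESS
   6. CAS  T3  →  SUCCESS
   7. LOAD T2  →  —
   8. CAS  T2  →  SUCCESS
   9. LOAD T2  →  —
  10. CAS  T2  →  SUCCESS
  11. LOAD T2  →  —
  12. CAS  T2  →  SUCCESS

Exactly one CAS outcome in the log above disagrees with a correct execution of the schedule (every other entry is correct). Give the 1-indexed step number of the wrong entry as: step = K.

step = 6

Correct run:
step 1: T1 LOAD ⇒ load; ctr=0 reg=0
step 2: T3 LOAD ⇒ load; ctr=0 reg=0
step 3: T1 CAS ⇒ ok; ctr=1 reg=0
step 4: T0 LOAD ⇒ load; ctr=1 reg=1
step 5: T0 CAS ⇒ ok; ctr=2 reg=1
step 6: T3 CAS ⇒ retry; ctr=2 reg=0
step 7: T2 LOAD ⇒ load; ctr=2 reg=2
step 8: T2 CAS ⇒ ok; ctr=3 reg=2
step 9: T2 LOAD ⇒ load; ctr=3 reg=3
step 10: T2 CAS ⇒ ok; ctr=4 reg=3
step 11: T2 LOAD ⇒ load; ctr=4 reg=4
step 12: T2 CAS ⇒ ok; ctr=5 reg=4
Mismatch at 6.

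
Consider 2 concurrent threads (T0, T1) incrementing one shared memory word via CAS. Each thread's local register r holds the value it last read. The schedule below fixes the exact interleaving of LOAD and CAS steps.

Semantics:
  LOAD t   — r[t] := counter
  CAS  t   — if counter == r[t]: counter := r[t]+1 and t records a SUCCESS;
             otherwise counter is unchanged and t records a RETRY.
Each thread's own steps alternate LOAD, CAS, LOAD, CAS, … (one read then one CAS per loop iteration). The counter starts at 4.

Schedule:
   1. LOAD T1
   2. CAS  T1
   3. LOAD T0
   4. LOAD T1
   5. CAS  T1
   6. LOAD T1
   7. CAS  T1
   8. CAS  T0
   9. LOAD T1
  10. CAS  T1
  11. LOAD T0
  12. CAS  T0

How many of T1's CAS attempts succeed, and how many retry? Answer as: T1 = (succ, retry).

T1 = (4, 0)

   1) LOAD T1:  M=4  r_T1=4
   2) CAS  T1:  M=5  r_T1=4 ✓
   3) LOAD T0:  M=5  r_T0=5
   4) LOAD T1:  M=5  r_T1=5
   5) CAS  T1:  M=6  r_T1=5 ✓
   6) LOAD T1:  M=6  r_T1=6
   7) CAS  T1:  M=7  r_T1=6 ✓
   8) CAS  T0:  M=7  r_T0=5 ✗
   9) LOAD T1:  M=7  r_T1=7
  10) CAS  T1:  M=8  r_T1=7 ✓
  11) LOAD T0:  M=8  r_T0=8
  12) CAS  T0:  M=9  r_T0=8 ✓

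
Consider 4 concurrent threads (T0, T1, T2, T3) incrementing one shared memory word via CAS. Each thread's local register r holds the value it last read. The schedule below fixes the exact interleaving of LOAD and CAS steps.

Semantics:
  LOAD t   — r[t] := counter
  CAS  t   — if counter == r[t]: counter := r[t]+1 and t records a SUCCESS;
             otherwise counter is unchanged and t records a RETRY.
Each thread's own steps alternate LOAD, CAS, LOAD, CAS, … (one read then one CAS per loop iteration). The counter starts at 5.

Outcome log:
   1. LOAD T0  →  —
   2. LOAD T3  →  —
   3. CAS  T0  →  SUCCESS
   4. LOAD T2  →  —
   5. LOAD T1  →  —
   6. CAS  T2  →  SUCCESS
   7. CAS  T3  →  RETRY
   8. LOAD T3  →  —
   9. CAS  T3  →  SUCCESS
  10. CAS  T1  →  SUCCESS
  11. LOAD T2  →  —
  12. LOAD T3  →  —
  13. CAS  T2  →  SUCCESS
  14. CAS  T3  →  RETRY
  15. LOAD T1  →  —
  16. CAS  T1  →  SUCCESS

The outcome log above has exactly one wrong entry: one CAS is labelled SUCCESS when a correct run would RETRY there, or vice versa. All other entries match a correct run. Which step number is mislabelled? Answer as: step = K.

step = 10

Correct run:
   1) LOAD T0:  M=5  r_T0=5
   2) LOAD T3:  M=5  r_T3=5
   3) CAS  T0:  M=6  r_T0=5 ✓
   4) LOAD T2:  M=6  r_T2=6
   5) LOAD T1:  M=6  r_T1=6
   6) CAS  T2:  M=7  r_T2=6 ✓
   7) CAS  T3:  M=7  r_T3=5 ✗
   8) LOAD T3:  M=7  r_T3=7
   9) CAS  T3:  M=8  r_T3=7 ✓
  10) CAS  T1:  M=8  r_T1=6 ✗
  11) LOAD T2:  M=8  r_T2=8
  12) LOAD T3:  M=8  r_T3=8
  13) CAS  T2:  M=9  r_T2=8 ✓
  14) CAS  T3:  M=9  r_T3=8 ✗
  15) LOAD T1:  M=9  r_T1=9
  16) CAS  T1:  M=10  r_T1=9 ✓
Log disagrees first at step 10.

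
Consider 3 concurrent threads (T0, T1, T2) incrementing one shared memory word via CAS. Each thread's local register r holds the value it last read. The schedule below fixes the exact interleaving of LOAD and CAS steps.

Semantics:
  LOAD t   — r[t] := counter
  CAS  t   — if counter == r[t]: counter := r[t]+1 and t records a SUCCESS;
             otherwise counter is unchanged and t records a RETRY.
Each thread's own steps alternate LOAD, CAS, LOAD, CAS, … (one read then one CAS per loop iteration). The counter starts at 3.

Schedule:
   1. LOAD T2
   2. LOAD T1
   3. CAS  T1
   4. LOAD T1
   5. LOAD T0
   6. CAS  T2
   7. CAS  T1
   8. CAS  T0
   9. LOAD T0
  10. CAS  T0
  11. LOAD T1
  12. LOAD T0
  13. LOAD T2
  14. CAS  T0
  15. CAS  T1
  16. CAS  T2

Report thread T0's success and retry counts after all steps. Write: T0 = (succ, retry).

T0 = (2, 1)

[1] T2.load  rd  (counter 3, T2.r 3)
[2] T1.load  rd  (counter 3, T1.r 3)
[3] T1.cas  hit  (counter 4, T1.r 3)
[4] T1.load  rd  (counter 4, T1.r 4)
[5] T0.load  rd  (counter 4, T0.r 4)
[6] T2.cas  miss  (counter 4, T2.r 3)
[7] T1.cas  hit  (counter 5, T1.r 4)
[8] T0.cas  miss  (counter 5, T0.r 4)
[9] T0.load  rd  (counter 5, T0.r 5)
[10] T0.cas  hit  (counter 6, T0.r 5)
[11] T1.load  rd  (counter 6, T1.r 6)
[12] T0.load  rd  (counter 6, T0.r 6)
[13] T2.load  rd  (counter 6, T2.r 6)
[14] T0.cas  hit  (counter 7, T0.r 6)
[15] T1.cas  miss  (counter 7, T1.r 6)
[16] T2.cas  miss  (counter 7, T2.r 6)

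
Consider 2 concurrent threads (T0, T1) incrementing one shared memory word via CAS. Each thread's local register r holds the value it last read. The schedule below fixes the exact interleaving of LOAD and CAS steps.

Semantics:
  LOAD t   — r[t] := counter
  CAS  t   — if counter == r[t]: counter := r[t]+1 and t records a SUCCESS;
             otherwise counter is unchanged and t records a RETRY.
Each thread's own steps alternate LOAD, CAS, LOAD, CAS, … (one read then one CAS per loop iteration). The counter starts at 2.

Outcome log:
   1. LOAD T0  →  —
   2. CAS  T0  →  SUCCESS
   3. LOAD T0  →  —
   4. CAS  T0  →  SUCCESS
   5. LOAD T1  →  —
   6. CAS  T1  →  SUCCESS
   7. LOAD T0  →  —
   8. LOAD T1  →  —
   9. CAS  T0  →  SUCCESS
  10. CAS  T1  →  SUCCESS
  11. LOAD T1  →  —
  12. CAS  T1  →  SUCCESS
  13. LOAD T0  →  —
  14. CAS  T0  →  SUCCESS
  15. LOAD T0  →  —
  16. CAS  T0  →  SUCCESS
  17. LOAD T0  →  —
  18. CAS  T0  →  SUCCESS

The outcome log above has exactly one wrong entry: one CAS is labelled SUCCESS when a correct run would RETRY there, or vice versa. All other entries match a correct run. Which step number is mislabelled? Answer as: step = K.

step = 10

Correct run:
#1 T0 reads 2
#2 T0 CAS(2→3) writes; counter now 3
#3 T0 reads 3
#4 T0 CAS(3→4) writes; counter now 4
#5 T1 reads 4
#6 T1 CAS(4→5) writes; counter now 5
#7 T0 reads 5
#8 T1 reads 5
#9 T0 CAS(5→6) writes; counter now 6
#10 T1 CAS(5→6) fails; counter now 6
#11 T1 reads 6
#12 T1 CAS(6→7) writes; counter now 7
#13 T0 reads 7
#14 T0 CAS(7→8) writes; counter now 8
#15 T0 reads 8
#16 T0 CAS(8→9) writes; counter now 9
#17 T0 reads 9
#18 T0 CAS(9→10) writes; counter now 10
Flip is step 10.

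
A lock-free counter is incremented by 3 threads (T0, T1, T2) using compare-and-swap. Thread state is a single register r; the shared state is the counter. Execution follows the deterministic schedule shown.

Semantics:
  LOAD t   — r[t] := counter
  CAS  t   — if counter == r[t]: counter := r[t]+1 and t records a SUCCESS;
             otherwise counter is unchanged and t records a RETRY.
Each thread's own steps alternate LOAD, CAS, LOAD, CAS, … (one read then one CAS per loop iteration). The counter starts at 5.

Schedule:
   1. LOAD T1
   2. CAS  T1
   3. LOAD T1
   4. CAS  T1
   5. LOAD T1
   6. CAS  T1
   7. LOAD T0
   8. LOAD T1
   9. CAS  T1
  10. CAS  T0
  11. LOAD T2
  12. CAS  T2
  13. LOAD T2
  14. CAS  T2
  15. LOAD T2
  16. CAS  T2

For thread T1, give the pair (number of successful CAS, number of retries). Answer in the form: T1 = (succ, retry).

T1 = (4, 0)

T1 LOAD — after: cnt=5, r=5 — load
T1 CAS — after: cnt=6, r=5 — ok
T1 LOAD — after: cnt=6, r=6 — load
T1 CAS — after: cnt=7, r=6 — ok
T1 LOAD — after: cnt=7, r=7 — load
T1 CAS — after: cnt=8, r=7 — ok
T0 LOAD — after: cnt=8, r=8 — load
T1 LOAD — after: cnt=8, r=8 — load
T1 CAS — after: cnt=9, r=8 — ok
T0 CAS — after: cnt=9, r=8 — retry
T2 LOAD — after: cnt=9, r=9 — load
T2 CAS — after: cnt=10, r=9 — ok
T2 LOAD — after: cnt=10, r=10 — load
T2 CAS — after: cnt=11, r=10 — ok
T2 LOAD — after: cnt=11, r=11 — load
T2 CAS — after: cnt=12, r=11 — ok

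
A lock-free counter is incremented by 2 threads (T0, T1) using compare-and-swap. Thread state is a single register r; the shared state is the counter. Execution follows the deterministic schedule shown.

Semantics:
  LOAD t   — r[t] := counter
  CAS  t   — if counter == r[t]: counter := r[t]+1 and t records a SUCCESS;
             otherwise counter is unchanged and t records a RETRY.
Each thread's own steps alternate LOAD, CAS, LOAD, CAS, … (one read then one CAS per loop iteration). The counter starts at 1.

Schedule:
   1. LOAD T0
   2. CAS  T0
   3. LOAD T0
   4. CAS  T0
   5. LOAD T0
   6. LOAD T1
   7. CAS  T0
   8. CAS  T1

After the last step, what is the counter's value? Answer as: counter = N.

counter = 4

T0 LOAD — after: cnt=1, r=1 — load
T0 CAS — after: cnt=2, r=1 — ok
T0 LOAD — after: cnt=2, r=2 — load
T0 CAS — after: cnt=3, r=2 — ok
T0 LOAD — after: cnt=3, r=3 — load
T1 LOAD — after: cnt=3, r=3 — load
T0 CAS — after: cnt=4, r=3 — ok
T1 CAS — after: cnt=4, r=3 — retry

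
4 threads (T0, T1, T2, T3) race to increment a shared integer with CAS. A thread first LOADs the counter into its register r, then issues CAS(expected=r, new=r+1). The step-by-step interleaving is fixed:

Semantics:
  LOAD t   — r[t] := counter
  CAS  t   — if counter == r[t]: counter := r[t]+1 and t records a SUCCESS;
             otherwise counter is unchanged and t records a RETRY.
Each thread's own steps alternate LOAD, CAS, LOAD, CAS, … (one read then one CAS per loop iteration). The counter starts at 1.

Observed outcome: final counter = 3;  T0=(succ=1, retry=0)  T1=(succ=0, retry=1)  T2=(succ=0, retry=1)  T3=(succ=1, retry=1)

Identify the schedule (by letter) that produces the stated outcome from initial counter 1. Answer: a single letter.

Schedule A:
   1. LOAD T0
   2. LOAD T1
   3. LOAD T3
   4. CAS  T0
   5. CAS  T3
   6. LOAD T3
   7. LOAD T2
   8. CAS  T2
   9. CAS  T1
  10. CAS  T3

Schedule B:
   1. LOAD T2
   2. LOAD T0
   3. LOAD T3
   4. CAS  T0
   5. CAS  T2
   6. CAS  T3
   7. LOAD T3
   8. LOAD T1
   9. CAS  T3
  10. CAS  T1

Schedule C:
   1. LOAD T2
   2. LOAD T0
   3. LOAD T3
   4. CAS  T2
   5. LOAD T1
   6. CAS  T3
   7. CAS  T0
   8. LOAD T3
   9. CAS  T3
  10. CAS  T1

B

Tracing schedule B:
1. LOAD T2 → mem=1 r[T2]=1 [LOAD]
2. LOAD T0 → mem=1 r[T0]=1 [LOAD]
3. LOAD T3 → mem=1 r[T3]=1 [LOAD]
4. CAS T0 → mem=2 r[T0]=1 [OK]
5. CAS T2 → mem=2 r[T2]=1 [RETRY]
6. CAS T3 → mem=2 r[T3]=1 [RETRY]
7. LOAD T3 → mem=2 r[T3]=2 [LOAD]
8. LOAD T1 → mem=2 r[T1]=2 [LOAD]
9. CAS T3 → mem=3 r[T3]=2 [OK]
10. CAS T1 → mem=3 r[T1]=2 [RETRY]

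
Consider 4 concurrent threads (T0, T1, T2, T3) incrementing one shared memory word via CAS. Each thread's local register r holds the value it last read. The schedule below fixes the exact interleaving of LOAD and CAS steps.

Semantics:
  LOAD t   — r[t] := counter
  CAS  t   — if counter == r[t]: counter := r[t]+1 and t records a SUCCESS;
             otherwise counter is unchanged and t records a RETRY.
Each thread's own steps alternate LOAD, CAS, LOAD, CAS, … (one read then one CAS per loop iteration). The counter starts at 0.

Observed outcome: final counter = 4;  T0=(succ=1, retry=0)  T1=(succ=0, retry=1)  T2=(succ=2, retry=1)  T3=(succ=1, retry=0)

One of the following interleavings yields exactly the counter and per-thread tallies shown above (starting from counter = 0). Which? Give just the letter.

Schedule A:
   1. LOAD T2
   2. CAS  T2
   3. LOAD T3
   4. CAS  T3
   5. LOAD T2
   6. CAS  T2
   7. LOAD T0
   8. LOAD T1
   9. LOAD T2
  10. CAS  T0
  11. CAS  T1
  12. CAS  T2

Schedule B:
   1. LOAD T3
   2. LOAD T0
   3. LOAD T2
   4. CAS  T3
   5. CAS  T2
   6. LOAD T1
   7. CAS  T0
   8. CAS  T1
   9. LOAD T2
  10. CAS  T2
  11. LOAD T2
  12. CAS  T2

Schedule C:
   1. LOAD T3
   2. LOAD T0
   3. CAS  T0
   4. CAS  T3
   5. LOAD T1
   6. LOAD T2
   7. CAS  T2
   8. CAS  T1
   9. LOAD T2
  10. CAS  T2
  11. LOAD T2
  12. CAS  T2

A

Run A:
[1] T2.load  rd  (counter 0, T2.r 0)
[2] T2.cas  hit  (counter 1, T2.r 0)
[3] T3.load  rd  (counter 1, T3.r 1)
[4] T3.cas  hit  (counter 2, T3.r 1)
[5] T2.load  rd  (counter 2, T2.r 2)
[6] T2.cas  hit  (counter 3, T2.r 2)
[7] T0.load  rd  (counter 3, T0.r 3)
[8] T1.load  rd  (counter 3, T1.r 3)
[9] T2.load  rd  (counter 3, T2.r 3)
[10] T0.cas  hit  (counter 4, T0.r 3)
[11] T1.cas  miss  (counter 4, T1.r 3)
[12] T2.cas  miss  (counter 4, T2.r 3)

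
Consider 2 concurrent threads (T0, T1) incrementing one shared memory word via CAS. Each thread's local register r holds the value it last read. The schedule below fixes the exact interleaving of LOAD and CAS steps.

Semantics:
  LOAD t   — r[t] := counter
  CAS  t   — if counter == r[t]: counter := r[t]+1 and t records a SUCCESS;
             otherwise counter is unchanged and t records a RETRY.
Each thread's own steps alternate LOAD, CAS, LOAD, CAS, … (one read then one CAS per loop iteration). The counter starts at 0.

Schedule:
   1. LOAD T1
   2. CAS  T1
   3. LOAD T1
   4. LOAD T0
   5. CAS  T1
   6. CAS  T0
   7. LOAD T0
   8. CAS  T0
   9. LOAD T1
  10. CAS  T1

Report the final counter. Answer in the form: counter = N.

step 1: T1 LOAD ⇒ load; ctr=0 reg=0
step 2: T1 CAS ⇒ ok; ctr=1 reg=0
step 3: T1 LOAD ⇒ load; ctr=1 reg=1
step 4: T0 LOAD ⇒ load; ctr=1 reg=1
step 5: T1 CAS ⇒ ok; ctr=2 reg=1
step 6: T0 CAS ⇒ retry; ctr=2 reg=1
step 7: T0 LOAD ⇒ load; ctr=2 reg=2
step 8: T0 CAS ⇒ ok; ctr=3 reg=2
step 9: T1 LOAD ⇒ load; ctr=3 reg=3
step 10: T1 CAS ⇒ ok; ctr=4 reg=3

counter = 4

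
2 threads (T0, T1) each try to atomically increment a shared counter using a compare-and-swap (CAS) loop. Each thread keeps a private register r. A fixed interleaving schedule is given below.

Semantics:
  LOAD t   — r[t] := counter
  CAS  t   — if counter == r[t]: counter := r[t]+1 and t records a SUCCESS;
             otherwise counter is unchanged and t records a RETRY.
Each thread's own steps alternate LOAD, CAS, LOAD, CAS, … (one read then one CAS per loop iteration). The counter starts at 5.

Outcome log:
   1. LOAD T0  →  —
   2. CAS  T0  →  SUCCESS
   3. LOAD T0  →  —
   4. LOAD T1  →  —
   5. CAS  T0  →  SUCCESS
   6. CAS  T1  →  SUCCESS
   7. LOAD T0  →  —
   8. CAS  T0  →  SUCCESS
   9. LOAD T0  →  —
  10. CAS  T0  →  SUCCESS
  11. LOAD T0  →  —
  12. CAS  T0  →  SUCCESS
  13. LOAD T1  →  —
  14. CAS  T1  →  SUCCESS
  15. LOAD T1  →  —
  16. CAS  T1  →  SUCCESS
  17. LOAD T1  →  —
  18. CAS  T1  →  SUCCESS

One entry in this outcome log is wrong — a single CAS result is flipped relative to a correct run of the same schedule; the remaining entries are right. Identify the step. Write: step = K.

Correct run:
[1] T0.load  rd  (counter 5, T0.r 5)
[2] T0.cas  hit  (counter 6, T0.r 5)
[3] T0.load  rd  (counter 6, T0.r 6)
[4] T1.load  rd  (counter 6, T1.r 6)
[5] T0.cas  hit  (counter 7, T0.r 6)
[6] T1.cas  miss  (counter 7, T1.r 6)
[7] T0.load  rd  (counter 7, T0.r 7)
[8] T0.cas  hit  (counter 8, T0.r 7)
[9] T0.load  rd  (counter 8, T0.r 8)
[10] T0.cas  hit  (counter 9, T0.r 8)
[11] T0.load  rd  (counter 9, T0.r 9)
[12] T0.cas  hit  (counter 10, T0.r 9)
[13] T1.load  rd  (counter 10, T1.r 10)
[14] T1.cas  hit  (counter 11, T1.r 10)
[15] T1.load  rd  (counter 11, T1.r 11)
[16] T1.cas  hit  (counter 12, T1.r 11)
[17] T1.load  rd  (counter 12, T1.r 12)
[18] T1.cas  hit  (counter 13, T1.r 12)
Mismatch at 6.

step = 6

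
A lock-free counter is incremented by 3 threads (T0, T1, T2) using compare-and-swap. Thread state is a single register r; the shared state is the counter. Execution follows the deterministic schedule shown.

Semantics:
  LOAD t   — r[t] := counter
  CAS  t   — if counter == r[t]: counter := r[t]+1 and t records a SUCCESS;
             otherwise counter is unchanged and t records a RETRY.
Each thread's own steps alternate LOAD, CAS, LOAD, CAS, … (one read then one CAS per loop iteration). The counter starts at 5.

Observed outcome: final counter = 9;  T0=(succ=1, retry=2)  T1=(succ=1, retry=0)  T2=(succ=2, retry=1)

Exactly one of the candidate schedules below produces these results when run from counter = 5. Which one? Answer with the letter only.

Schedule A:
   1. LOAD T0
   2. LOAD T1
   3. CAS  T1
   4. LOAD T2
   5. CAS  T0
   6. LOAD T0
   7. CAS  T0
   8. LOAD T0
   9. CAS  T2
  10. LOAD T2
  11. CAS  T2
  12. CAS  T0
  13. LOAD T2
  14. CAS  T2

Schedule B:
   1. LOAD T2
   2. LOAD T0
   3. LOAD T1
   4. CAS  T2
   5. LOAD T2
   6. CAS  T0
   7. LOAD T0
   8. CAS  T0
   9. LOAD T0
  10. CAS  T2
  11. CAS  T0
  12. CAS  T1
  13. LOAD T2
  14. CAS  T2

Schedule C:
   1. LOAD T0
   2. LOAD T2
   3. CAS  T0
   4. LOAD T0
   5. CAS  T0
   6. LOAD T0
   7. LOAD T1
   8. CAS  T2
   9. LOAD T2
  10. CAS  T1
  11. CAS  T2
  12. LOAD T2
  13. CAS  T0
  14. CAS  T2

Tracing schedule A:
step 1: T0 LOAD ⇒ load; ctr=5 reg=5
step 2: T1 LOAD ⇒ load; ctr=5 reg=5
step 3: T1 CAS ⇒ ok; ctr=6 reg=5
step 4: T2 LOAD ⇒ load; ctr=6 reg=6
step 5: T0 CAS ⇒ retry; ctr=6 reg=5
step 6: T0 LOAD ⇒ load; ctr=6 reg=6
step 7: T0 CAS ⇒ ok; ctr=7 reg=6
step 8: T0 LOAD ⇒ load; ctr=7 reg=7
step 9: T2 CAS ⇒ retry; ctr=7 reg=6
step 10: T2 LOAD ⇒ load; ctr=7 reg=7
step 11: T2 CAS ⇒ ok; ctr=8 reg=7
step 12: T0 CAS ⇒ retry; ctr=8 reg=7
step 13: T2 LOAD ⇒ load; ctr=8 reg=8
step 14: T2 CAS ⇒ ok; ctr=9 reg=8

A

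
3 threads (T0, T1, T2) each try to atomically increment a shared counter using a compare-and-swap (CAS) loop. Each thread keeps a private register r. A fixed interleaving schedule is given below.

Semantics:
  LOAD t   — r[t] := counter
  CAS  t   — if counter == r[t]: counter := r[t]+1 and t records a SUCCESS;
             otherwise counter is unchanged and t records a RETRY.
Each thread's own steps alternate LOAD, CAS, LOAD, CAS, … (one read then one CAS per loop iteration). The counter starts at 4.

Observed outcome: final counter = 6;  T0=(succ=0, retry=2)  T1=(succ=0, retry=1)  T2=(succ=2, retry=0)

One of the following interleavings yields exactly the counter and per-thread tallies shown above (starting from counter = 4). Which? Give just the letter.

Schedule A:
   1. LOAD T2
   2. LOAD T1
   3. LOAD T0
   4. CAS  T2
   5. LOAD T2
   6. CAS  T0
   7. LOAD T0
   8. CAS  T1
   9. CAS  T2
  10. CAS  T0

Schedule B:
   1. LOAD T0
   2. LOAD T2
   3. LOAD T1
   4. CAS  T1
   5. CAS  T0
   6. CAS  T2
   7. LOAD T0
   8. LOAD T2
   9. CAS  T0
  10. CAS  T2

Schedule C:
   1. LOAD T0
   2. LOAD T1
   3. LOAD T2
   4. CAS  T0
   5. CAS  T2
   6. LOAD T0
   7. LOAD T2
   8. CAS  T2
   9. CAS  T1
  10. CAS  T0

A

Run A:
[1] T2.load  rd  (counter 4, T2.r 4)
[2] T1.load  rd  (counter 4, T1.r 4)
[3] T0.load  rd  (counter 4, T0.r 4)
[4] T2.cas  hit  (counter 5, T2.r 4)
[5] T2.load  rd  (counter 5, T2.r 5)
[6] T0.cas  miss  (counter 5, T0.r 4)
[7] T0.load  rd  (counter 5, T0.r 5)
[8] T1.cas  miss  (counter 5, T1.r 4)
[9] T2.cas  hit  (counter 6, T2.r 5)
[10] T0.cas  miss  (counter 6, T0.r 5)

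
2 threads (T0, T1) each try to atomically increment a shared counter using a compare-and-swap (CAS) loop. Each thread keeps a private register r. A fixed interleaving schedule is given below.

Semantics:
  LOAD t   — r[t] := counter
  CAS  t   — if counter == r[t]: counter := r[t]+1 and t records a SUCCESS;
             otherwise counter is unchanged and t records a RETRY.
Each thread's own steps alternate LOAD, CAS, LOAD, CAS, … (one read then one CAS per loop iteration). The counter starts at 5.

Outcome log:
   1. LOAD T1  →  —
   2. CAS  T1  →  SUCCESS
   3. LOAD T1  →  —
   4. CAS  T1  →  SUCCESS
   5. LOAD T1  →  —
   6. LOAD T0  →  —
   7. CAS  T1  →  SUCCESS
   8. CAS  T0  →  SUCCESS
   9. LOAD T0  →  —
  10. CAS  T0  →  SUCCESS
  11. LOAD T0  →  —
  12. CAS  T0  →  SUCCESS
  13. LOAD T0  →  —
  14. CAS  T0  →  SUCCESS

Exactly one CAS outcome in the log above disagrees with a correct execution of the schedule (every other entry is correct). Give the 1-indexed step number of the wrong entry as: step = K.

Correct run:
   1) LOAD T1:  M=5  r_T1=5
   2) CAS  T1:  M=6  r_T1=5 ✓
   3) LOAD T1:  M=6  r_T1=6
   4) CAS  T1:  M=7  r_T1=6 ✓
   5) LOAD T1:  M=7  r_T1=7
   6) LOAD T0:  M=7  r_T0=7
   7) CAS  T1:  M=8  r_T1=7 ✓
   8) CAS  T0:  M=8  r_T0=7 ✗
   9) LOAD T0:  M=8  r_T0=8
  10) CAS  T0:  M=9  r_T0=8 ✓
  11) LOAD T0:  M=9  r_T0=9
  12) CAS  T0:  M=10  r_T0=9 ✓
  13) LOAD T0:  M=10  r_T0=10
  14) CAS  T0:  M=11  r_T0=10 ✓
Flip is step 8.

step = 8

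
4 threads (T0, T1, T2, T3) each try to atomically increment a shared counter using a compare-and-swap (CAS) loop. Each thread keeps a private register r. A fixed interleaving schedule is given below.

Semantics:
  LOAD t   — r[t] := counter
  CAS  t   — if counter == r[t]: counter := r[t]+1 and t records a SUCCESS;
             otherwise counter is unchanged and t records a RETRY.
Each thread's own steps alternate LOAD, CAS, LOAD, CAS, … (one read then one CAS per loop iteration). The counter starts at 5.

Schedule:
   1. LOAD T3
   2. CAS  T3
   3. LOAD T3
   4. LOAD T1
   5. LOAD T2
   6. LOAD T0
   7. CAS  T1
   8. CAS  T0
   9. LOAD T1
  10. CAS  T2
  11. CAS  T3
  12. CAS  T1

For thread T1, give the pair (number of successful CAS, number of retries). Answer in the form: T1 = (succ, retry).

step 1: T3 LOAD ⇒ load; ctr=5 reg=5
step 2: T3 CAS ⇒ ok; ctr=6 reg=5
step 3: T3 LOAD ⇒ load; ctr=6 reg=6
step 4: T1 LOAD ⇒ load; ctr=6 reg=6
step 5: T2 LOAD ⇒ load; ctr=6 reg=6
step 6: T0 LOAD ⇒ load; ctr=6 reg=6
step 7: T1 CAS ⇒ ok; ctr=7 reg=6
step 8: T0 CAS ⇒ retry; ctr=7 reg=6
step 9: T1 LOAD ⇒ load; ctr=7 reg=7
step 10: T2 CAS ⇒ retry; ctr=7 reg=6
step 11: T3 CAS ⇒ retry; ctr=7 reg=6
step 12: T1 CAS ⇒ ok; ctr=8 reg=7

T1 = (2, 0)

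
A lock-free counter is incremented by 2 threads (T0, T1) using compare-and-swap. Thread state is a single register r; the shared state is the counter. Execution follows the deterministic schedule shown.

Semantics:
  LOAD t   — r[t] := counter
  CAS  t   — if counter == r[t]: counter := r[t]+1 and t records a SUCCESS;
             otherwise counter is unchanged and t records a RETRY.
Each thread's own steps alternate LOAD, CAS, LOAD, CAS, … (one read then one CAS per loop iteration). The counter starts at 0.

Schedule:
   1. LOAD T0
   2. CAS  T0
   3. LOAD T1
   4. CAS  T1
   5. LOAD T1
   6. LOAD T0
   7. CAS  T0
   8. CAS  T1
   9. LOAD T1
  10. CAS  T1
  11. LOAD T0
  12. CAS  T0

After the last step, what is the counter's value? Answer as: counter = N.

step 1: T0 LOAD ⇒ load; ctr=0 reg=0
step 2: T0 CAS ⇒ ok; ctr=1 reg=0
step 3: T1 LOAD ⇒ load; ctr=1 reg=1
step 4: T1 CAS ⇒ ok; ctr=2 reg=1
step 5: T1 LOAD ⇒ load; ctr=2 reg=2
step 6: T0 LOAD ⇒ load; ctr=2 reg=2
step 7: T0 CAS ⇒ ok; ctr=3 reg=2
step 8: T1 CAS ⇒ retry; ctr=3 reg=2
step 9: T1 LOAD ⇒ load; ctr=3 reg=3
step 10: T1 CAS ⇒ ok; ctr=4 reg=3
step 11: T0 LOAD ⇒ load; ctr=4 reg=4
step 12: T0 CAS ⇒ ok; ctr=5 reg=4

counter = 5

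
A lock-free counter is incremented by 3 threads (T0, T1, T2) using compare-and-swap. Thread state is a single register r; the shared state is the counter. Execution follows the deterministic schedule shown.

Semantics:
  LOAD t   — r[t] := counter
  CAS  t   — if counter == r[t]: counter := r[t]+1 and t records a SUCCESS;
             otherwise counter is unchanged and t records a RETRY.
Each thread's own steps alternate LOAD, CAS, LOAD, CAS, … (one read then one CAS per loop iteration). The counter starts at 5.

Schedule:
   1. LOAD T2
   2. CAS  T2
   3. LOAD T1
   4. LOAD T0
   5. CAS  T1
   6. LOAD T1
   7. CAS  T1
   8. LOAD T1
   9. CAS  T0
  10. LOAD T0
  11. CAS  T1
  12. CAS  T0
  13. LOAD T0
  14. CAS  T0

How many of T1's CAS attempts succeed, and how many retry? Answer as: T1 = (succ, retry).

1. LOAD T2 → mem=5 r[T2]=5 [LOAD]
2. CAS T2 → mem=6 r[T2]=5 [OK]
3. LOAD T1 → mem=6 r[T1]=6 [LOAD]
4. LOAD T0 → mem=6 r[T0]=6 [LOAD]
5. CAS T1 → mem=7 r[T1]=6 [OK]
6. LOAD T1 → mem=7 r[T1]=7 [LOAD]
7. CAS T1 → mem=8 r[T1]=7 [OK]
8. LOAD T1 → mem=8 r[T1]=8 [LOAD]
9. CAS T0 → mem=8 r[T0]=6 [RETRY]
10. LOAD T0 → mem=8 r[T0]=8 [LOAD]
11. CAS T1 → mem=9 r[T1]=8 [OK]
12. CAS T0 → mem=9 r[T0]=8 [RETRY]
13. LOAD T0 → mem=9 r[T0]=9 [LOAD]
14. CAS T0 → mem=10 r[T0]=9 [OK]

T1 = (3, 0)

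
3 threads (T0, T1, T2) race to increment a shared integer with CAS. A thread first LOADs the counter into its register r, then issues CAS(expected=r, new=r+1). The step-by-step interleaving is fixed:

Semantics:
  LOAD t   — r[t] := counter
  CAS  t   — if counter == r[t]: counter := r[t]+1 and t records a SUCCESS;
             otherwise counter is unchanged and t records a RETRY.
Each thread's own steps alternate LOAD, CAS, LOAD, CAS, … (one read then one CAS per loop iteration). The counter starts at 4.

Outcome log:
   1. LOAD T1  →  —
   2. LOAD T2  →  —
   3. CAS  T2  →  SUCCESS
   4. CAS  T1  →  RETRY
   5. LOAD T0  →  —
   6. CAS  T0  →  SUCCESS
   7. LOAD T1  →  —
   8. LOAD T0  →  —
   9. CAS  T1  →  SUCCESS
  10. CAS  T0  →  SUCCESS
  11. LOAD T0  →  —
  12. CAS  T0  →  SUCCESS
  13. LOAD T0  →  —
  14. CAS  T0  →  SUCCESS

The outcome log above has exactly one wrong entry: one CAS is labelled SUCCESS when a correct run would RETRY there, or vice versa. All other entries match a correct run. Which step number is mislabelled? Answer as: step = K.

step = 10

Reference trace:
step 1: T1 LOAD ⇒ load; ctr=4 reg=4
step 2: T2 LOAD ⇒ load; ctr=4 reg=4
step 3: T2 CAS ⇒ ok; ctr=5 reg=4
step 4: T1 CAS ⇒ retry; ctr=5 reg=4
step 5: T0 LOAD ⇒ load; ctr=5 reg=5
step 6: T0 CAS ⇒ ok; ctr=6 reg=5
step 7: T1 LOAD ⇒ load; ctr=6 reg=6
step 8: T0 LOAD ⇒ load; ctr=6 reg=6
step 9: T1 CAS ⇒ ok; ctr=7 reg=6
step 10: T0 CAS ⇒ retry; ctr=7 reg=6
step 11: T0 LOAD ⇒ load; ctr=7 reg=7
step 12: T0 CAS ⇒ ok; ctr=8 reg=7
step 13: T0 LOAD ⇒ load; ctr=8 reg=8
step 14: T0 CAS ⇒ ok; ctr=9 reg=8
Log disagrees first at step 10.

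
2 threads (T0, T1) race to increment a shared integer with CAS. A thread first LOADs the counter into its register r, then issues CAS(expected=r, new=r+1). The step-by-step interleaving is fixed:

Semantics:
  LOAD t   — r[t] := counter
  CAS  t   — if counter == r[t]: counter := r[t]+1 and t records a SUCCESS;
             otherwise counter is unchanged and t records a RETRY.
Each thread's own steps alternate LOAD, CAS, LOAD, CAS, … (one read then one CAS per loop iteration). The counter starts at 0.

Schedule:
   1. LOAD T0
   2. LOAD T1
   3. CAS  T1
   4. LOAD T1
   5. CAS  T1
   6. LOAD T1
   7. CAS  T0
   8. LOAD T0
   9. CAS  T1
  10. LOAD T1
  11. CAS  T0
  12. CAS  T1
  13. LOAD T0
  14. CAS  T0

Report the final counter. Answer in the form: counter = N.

[1] T0.load  rd  (counter 0, T0.r 0)
[2] T1.load  rd  (counter 0, T1.r 0)
[3] T1.cas  hit  (counter 1, T1.r 0)
[4] T1.load  rd  (counter 1, T1.r 1)
[5] T1.cas  hit  (counter 2, T1.r 1)
[6] T1.load  rd  (counter 2, T1.r 2)
[7] T0.cas  miss  (counter 2, T0.r 0)
[8] T0.load  rd  (counter 2, T0.r 2)
[9] T1.cas  hit  (counter 3, T1.r 2)
[10] T1.load  rd  (counter 3, T1.r 3)
[11] T0.cas  miss  (counter 3, T0.r 2)
[12] T1.cas  hit  (counter 4, T1.r 3)
[13] T0.load  rd  (counter 4, T0.r 4)
[14] T0.cas  hit  (counter 5, T0.r 4)

counter = 5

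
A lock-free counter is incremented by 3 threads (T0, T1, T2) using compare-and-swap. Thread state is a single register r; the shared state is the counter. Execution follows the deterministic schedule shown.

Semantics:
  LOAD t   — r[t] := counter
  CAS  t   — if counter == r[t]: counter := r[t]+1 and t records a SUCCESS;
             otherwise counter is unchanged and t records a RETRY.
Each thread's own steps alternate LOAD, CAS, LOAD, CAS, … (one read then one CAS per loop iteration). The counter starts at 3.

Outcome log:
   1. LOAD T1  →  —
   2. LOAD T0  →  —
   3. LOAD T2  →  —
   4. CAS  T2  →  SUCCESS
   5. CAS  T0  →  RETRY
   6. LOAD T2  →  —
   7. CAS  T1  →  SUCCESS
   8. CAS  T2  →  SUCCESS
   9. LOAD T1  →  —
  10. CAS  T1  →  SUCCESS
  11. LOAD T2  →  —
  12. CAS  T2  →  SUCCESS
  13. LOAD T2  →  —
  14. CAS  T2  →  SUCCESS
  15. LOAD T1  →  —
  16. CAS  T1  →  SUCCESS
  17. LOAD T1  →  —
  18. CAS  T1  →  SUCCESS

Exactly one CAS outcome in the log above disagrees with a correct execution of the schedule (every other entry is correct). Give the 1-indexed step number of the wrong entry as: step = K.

Re-executing:
   1) LOAD T1:  M=3  r_T1=3
   2) LOAD T0:  M=3  r_T0=3
   3) LOAD T2:  M=3  r_T2=3
   4) CAS  T2:  M=4  r_T2=3 ✓
   5) CAS  T0:  M=4  r_T0=3 ✗
   6) LOAD T2:  M=4  r_T2=4
   7) CAS  T1:  M=4  r_T1=3 ✗
   8) CAS  T2:  M=5  r_T2=4 ✓
   9) LOAD T1:  M=5  r_T1=5
  10) CAS  T1:  M=6  r_T1=5 ✓
  11) LOAD T2:  M=6  r_T2=6
  12) CAS  T2:  M=7  r_T2=6 ✓
  13) LOAD T2:  M=7  r_T2=7
  14) CAS  T2:  M=8  r_T2=7 ✓
  15) LOAD T1:  M=8  r_T1=8
  16) CAS  T1:  M=9  r_T1=8 ✓
  17) LOAD T1:  M=9  r_T1=9
  18) CAS  T1:  M=10  r_T1=9 ✓
Log disagrees first at step 7.

step = 7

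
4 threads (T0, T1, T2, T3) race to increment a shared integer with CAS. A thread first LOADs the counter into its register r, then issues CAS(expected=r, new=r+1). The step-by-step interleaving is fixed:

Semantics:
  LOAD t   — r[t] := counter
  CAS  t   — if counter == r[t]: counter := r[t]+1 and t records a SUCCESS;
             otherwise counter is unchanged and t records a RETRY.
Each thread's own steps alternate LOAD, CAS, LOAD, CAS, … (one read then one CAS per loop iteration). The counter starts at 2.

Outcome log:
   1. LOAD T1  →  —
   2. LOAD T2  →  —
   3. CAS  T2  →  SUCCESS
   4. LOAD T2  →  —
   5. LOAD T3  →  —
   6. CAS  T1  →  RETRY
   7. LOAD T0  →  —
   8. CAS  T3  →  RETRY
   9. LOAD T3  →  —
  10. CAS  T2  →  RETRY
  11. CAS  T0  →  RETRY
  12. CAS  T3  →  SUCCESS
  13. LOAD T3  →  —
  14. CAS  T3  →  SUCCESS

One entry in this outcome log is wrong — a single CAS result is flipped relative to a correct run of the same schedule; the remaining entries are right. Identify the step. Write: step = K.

Reference trace:
[1] T1.load  rd  (counter 2, T1.r 2)
[2] T2.load  rd  (counter 2, T2.r 2)
[3] T2.cas  hit  (counter 3, T2.r 2)
[4] T2.load  rd  (counter 3, T2.r 3)
[5] T3.load  rd  (counter 3, T3.r 3)
[6] T1.cas  miss  (counter 3, T1.r 2)
[7] T0.load  rd  (counter 3, T0.r 3)
[8] T3.cas  hit  (counter 4, T3.r 3)
[9] T3.load  rd  (counter 4, T3.r 4)
[10] T2.cas  miss  (counter 4, T2.r 3)
[11] T0.cas  miss  (counter 4, T0.r 3)
[12] T3.cas  hit  (counter 5, T3.r 4)
[13] T3.load  rd  (counter 5, T3.r 5)
[14] T3.cas  hit  (counter 6, T3.r 5)
Flip is step 8.

step = 8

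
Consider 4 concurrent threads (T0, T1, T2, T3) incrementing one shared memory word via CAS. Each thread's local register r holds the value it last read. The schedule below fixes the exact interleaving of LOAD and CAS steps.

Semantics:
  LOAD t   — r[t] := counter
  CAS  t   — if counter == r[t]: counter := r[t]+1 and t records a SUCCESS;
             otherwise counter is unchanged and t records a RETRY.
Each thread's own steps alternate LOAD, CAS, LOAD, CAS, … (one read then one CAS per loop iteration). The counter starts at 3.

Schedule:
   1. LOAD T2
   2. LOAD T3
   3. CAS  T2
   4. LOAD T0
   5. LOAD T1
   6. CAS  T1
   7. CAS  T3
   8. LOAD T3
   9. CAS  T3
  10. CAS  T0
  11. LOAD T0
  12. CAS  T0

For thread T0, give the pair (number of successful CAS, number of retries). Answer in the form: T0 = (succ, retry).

   1) LOAD T2:  M=3  r_T2=3
   2) LOAD T3:  M=3  r_T3=3
   3) CAS  T2:  M=4  r_T2=3 ✓
   4) LOAD T0:  M=4  r_T0=4
   5) LOAD T1:  M=4  r_T1=4
   6) CAS  T1:  M=5  r_T1=4 ✓
   7) CAS  T3:  M=5  r_T3=3 ✗
   8) LOAD T3:  M=5  r_T3=5
   9) CAS  T3:  M=6  r_T3=5 ✓
  10) CAS  T0:  M=6  r_T0=4 ✗
  11) LOAD T0:  M=6  r_T0=6
  12) CAS  T0:  M=7  r_T0=6 ✓

T0 = (1, 1)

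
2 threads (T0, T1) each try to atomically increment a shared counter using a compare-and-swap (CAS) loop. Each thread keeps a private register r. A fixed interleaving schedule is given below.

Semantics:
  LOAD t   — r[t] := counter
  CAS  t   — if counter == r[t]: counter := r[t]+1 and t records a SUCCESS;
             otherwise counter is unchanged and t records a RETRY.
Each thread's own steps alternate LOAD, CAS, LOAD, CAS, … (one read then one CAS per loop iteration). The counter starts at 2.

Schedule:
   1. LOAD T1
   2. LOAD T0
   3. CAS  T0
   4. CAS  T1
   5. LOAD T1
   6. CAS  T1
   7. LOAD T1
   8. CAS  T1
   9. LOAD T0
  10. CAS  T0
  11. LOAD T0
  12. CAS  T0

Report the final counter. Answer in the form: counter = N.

#1 T1 reads 2
#2 T0 reads 2
#3 T0 CAS(2→3) writes; counter now 3
#4 T1 CAS(2→3) fails; counter now 3
#5 T1 reads 3
#6 T1 CAS(3→4) writes; counter now 4
#7 T1 reads 4
#8 T1 CAS(4→5) writes; counter now 5
#9 T0 reads 5
#10 T0 CAS(5→6) writes; counter now 6
#11 T0 reads 6
#12 T0 CAS(6→7) writes; counter now 7

counter = 7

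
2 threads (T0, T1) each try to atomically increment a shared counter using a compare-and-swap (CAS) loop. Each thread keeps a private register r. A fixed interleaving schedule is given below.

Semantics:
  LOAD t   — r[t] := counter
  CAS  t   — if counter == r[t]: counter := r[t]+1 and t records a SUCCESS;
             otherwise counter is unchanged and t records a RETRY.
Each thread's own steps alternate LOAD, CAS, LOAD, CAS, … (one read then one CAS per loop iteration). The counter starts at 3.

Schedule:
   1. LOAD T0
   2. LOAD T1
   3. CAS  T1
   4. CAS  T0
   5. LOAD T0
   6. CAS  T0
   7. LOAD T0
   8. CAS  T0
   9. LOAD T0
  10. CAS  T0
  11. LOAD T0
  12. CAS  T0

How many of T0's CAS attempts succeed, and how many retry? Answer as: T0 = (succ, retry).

T0 = (4, 1)

T0 LOAD — after: cnt=3, r=3 — load
T1 LOAD — after: cnt=3, r=3 — load
T1 CAS — after: cnt=4, r=3 — ok
T0 CAS — after: cnt=4, r=3 — retry
T0 LOAD — after: cnt=4, r=4 — load
T0 CAS — after: cnt=5, r=4 — ok
T0 LOAD — after: cnt=5, r=5 — load
T0 CAS — after: cnt=6, r=5 — ok
T0 LOAD — after: cnt=6, r=6 — load
T0 CAS — after: cnt=7, r=6 — ok
T0 LOAD — after: cnt=7, r=7 — load
T0 CAS — after: cnt=8, r=7 — ok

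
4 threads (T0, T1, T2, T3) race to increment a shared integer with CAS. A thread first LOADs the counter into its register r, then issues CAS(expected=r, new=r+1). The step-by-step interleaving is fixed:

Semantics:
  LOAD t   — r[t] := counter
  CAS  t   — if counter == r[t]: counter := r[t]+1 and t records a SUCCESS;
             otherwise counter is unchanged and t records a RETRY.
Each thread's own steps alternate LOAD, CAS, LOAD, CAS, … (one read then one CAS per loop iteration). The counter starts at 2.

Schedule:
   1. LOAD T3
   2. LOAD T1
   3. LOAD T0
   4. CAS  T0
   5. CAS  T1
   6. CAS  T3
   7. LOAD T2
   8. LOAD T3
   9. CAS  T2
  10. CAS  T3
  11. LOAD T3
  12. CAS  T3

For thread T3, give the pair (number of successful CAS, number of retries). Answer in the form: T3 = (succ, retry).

step 1: T3 LOAD ⇒ load; ctr=2 reg=2
step 2: T1 LOAD ⇒ load; ctr=2 reg=2
step 3: T0 LOAD ⇒ load; ctr=2 reg=2
step 4: T0 CAS ⇒ ok; ctr=3 reg=2
step 5: T1 CAS ⇒ retry; ctr=3 reg=2
step 6: T3 CAS ⇒ retry; ctr=3 reg=2
step 7: T2 LOAD ⇒ load; ctr=3 reg=3
step 8: T3 LOAD ⇒ load; ctr=3 reg=3
step 9: T2 CAS ⇒ ok; ctr=4 reg=3
step 10: T3 CAS ⇒ retry; ctr=4 reg=3
step 11: T3 LOAD ⇒ load; ctr=4 reg=4
step 12: T3 CAS ⇒ ok; ctr=5 reg=4

T3 = (1, 2)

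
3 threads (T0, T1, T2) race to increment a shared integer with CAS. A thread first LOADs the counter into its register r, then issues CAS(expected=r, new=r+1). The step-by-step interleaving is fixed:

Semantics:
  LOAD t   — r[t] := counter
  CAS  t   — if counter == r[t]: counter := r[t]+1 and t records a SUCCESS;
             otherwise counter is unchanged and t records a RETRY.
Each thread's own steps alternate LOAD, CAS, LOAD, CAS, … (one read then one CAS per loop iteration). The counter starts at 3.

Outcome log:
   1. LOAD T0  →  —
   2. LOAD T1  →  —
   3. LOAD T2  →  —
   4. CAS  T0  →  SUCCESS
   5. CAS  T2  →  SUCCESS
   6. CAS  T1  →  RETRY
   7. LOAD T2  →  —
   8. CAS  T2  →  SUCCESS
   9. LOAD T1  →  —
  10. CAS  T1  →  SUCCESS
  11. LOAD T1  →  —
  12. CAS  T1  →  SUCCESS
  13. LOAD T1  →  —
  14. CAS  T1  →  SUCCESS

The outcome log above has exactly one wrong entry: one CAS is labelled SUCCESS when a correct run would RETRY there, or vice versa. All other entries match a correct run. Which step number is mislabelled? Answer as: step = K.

step = 5

Correct run:
step 1: T0 LOAD ⇒ load; ctr=3 reg=3
step 2: T1 LOAD ⇒ load; ctr=3 reg=3
step 3: T2 LOAD ⇒ load; ctr=3 reg=3
step 4: T0 CAS ⇒ ok; ctr=4 reg=3
step 5: T2 CAS ⇒ retry; ctr=4 reg=3
step 6: T1 CAS ⇒ retry; ctr=4 reg=3
step 7: T2 LOAD ⇒ load; ctr=4 reg=4
step 8: T2 CAS ⇒ ok; ctr=5 reg=4
step 9: T1 LOAD ⇒ load; ctr=5 reg=5
step 10: T1 CAS ⇒ ok; ctr=6 reg=5
step 11: T1 LOAD ⇒ load; ctr=6 reg=6
step 12: T1 CAS ⇒ ok; ctr=7 reg=6
step 13: T1 LOAD ⇒ load; ctr=7 reg=7
step 14: T1 CAS ⇒ ok; ctr=8 reg=7
Mismatch at 5.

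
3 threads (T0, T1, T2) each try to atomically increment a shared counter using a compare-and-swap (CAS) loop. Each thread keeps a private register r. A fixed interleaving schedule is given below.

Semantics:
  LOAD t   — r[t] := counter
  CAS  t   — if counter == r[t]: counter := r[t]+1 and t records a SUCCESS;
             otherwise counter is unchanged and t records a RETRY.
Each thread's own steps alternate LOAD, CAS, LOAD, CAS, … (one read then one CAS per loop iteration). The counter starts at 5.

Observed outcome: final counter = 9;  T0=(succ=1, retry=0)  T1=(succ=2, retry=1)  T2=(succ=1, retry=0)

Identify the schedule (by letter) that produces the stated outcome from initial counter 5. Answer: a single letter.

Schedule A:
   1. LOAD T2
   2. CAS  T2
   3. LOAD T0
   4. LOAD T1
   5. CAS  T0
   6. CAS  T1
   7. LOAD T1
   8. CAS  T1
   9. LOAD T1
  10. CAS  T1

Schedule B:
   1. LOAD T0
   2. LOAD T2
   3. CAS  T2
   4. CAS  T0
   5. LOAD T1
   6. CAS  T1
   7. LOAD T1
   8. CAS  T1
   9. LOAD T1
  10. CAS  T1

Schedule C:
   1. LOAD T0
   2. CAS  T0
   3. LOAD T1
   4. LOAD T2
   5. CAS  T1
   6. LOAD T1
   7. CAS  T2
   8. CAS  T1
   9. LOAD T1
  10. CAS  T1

Run A:
#1 T2 reads 5
#2 T2 CAS(5→6) writes; counter now 6
#3 T0 reads 6
#4 T1 reads 6
#5 T0 CAS(6→7) writes; counter now 7
#6 T1 CAS(6→7) fails; counter now 7
#7 T1 reads 7
#8 T1 CAS(7→8) writes; counter now 8
#9 T1 reads 8
#10 T1 CAS(8→9) writes; counter now 9

A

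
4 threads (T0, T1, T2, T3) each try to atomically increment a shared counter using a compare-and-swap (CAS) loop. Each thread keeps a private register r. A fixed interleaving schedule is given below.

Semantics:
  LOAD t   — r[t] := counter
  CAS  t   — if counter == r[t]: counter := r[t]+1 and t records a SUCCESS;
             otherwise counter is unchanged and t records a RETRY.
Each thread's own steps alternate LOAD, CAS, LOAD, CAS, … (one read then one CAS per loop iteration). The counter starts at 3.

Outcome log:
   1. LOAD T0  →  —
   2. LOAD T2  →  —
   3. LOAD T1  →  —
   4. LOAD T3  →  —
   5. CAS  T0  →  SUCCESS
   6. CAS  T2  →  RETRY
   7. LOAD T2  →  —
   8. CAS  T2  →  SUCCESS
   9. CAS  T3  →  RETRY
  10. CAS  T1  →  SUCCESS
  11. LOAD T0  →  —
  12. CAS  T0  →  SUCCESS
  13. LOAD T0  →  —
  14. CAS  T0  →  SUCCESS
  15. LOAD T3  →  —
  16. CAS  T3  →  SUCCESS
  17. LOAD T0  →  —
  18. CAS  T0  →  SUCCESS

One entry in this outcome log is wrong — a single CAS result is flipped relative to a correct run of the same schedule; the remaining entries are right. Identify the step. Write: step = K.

step = 10

Re-executing:
step 1: T0 LOAD ⇒ load; ctr=3 reg=3
step 2: T2 LOAD ⇒ load; ctr=3 reg=3
step 3: T1 LOAD ⇒ load; ctr=3 reg=3
step 4: T3 LOAD ⇒ load; ctr=3 reg=3
step 5: T0 CAS ⇒ ok; ctr=4 reg=3
step 6: T2 CAS ⇒ retry; ctr=4 reg=3
step 7: T2 LOAD ⇒ load; ctr=4 reg=4
step 8: T2 CAS ⇒ ok; ctr=5 reg=4
step 9: T3 CAS ⇒ retry; ctr=5 reg=3
step 10: T1 CAS ⇒ retry; ctr=5 reg=3
step 11: T0 LOAD ⇒ load; ctr=5 reg=5
step 12: T0 CAS ⇒ ok; ctr=6 reg=5
step 13: T0 LOAD ⇒ load; ctr=6 reg=6
step 14: T0 CAS ⇒ ok; ctr=7 reg=6
step 15: T3 LOAD ⇒ load; ctr=7 reg=7
step 16: T3 CAS ⇒ ok; ctr=8 reg=7
step 17: T0 LOAD ⇒ load; ctr=8 reg=8
step 18: T0 CAS ⇒ ok; ctr=9 reg=8
Log disagrees first at step 10.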